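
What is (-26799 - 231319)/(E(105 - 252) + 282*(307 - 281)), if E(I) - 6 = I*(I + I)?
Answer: -129059/25278 ≈ -5.1056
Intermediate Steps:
E(I) = 6 + 2*I² (E(I) = 6 + I*(I + I) = 6 + I*(2*I) = 6 + 2*I²)
(-26799 - 231319)/(E(105 - 252) + 282*(307 - 281)) = (-26799 - 231319)/((6 + 2*(105 - 252)²) + 282*(307 - 281)) = -258118/((6 + 2*(-147)²) + 282*26) = -258118/((6 + 2*21609) + 7332) = -258118/((6 + 43218) + 7332) = -258118/(43224 + 7332) = -258118/50556 = -258118*1/50556 = -129059/25278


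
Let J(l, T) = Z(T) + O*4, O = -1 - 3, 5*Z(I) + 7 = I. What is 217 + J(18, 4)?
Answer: 1002/5 ≈ 200.40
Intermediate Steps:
Z(I) = -7/5 + I/5
O = -4
J(l, T) = -87/5 + T/5 (J(l, T) = (-7/5 + T/5) - 4*4 = (-7/5 + T/5) - 16 = -87/5 + T/5)
217 + J(18, 4) = 217 + (-87/5 + (1/5)*4) = 217 + (-87/5 + 4/5) = 217 - 83/5 = 1002/5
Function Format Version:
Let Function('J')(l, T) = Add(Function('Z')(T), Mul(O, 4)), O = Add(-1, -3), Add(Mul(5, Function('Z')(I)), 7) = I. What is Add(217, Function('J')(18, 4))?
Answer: Rational(1002, 5) ≈ 200.40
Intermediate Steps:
Function('Z')(I) = Add(Rational(-7, 5), Mul(Rational(1, 5), I))
O = -4
Function('J')(l, T) = Add(Rational(-87, 5), Mul(Rational(1, 5), T)) (Function('J')(l, T) = Add(Add(Rational(-7, 5), Mul(Rational(1, 5), T)), Mul(-4, 4)) = Add(Add(Rational(-7, 5), Mul(Rational(1, 5), T)), -16) = Add(Rational(-87, 5), Mul(Rational(1, 5), T)))
Add(217, Function('J')(18, 4)) = Add(217, Add(Rational(-87, 5), Mul(Rational(1, 5), 4))) = Add(217, Add(Rational(-87, 5), Rational(4, 5))) = Add(217, Rational(-83, 5)) = Rational(1002, 5)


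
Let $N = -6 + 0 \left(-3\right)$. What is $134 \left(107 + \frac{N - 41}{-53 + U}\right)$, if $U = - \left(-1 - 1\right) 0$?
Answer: $\frac{766212}{53} \approx 14457.0$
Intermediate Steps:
$U = 0$ ($U = - \left(-2\right) 0 = \left(-1\right) 0 = 0$)
$N = -6$ ($N = -6 + 0 = -6$)
$134 \left(107 + \frac{N - 41}{-53 + U}\right) = 134 \left(107 + \frac{-6 - 41}{-53 + 0}\right) = 134 \left(107 - \frac{47}{-53}\right) = 134 \left(107 - - \frac{47}{53}\right) = 134 \left(107 + \frac{47}{53}\right) = 134 \cdot \frac{5718}{53} = \frac{766212}{53}$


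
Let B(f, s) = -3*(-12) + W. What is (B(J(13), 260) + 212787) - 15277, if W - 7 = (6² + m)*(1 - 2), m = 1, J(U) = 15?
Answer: 197516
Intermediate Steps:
W = -30 (W = 7 + (6² + 1)*(1 - 2) = 7 + (36 + 1)*(-1) = 7 + 37*(-1) = 7 - 37 = -30)
B(f, s) = 6 (B(f, s) = -3*(-12) - 30 = 36 - 30 = 6)
(B(J(13), 260) + 212787) - 15277 = (6 + 212787) - 15277 = 212793 - 15277 = 197516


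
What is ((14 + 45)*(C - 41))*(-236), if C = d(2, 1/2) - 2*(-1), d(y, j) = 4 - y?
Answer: 515188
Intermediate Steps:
C = 4 (C = (4 - 1*2) - 2*(-1) = (4 - 2) + 2 = 2 + 2 = 4)
((14 + 45)*(C - 41))*(-236) = ((14 + 45)*(4 - 41))*(-236) = (59*(-37))*(-236) = -2183*(-236) = 515188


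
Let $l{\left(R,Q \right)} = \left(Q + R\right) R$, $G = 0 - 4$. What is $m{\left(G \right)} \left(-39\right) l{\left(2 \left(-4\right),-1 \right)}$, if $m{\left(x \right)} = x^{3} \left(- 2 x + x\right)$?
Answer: $718848$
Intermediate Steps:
$G = -4$
$l{\left(R,Q \right)} = R \left(Q + R\right)$
$m{\left(x \right)} = - x^{4}$ ($m{\left(x \right)} = x^{3} \left(- x\right) = - x^{4}$)
$m{\left(G \right)} \left(-39\right) l{\left(2 \left(-4\right),-1 \right)} = - \left(-4\right)^{4} \left(-39\right) 2 \left(-4\right) \left(-1 + 2 \left(-4\right)\right) = \left(-1\right) 256 \left(-39\right) \left(- 8 \left(-1 - 8\right)\right) = \left(-256\right) \left(-39\right) \left(\left(-8\right) \left(-9\right)\right) = 9984 \cdot 72 = 718848$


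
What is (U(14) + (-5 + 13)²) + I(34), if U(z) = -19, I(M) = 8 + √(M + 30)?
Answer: 61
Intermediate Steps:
I(M) = 8 + √(30 + M)
(U(14) + (-5 + 13)²) + I(34) = (-19 + (-5 + 13)²) + (8 + √(30 + 34)) = (-19 + 8²) + (8 + √64) = (-19 + 64) + (8 + 8) = 45 + 16 = 61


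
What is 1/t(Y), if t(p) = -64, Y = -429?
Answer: -1/64 ≈ -0.015625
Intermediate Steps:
1/t(Y) = 1/(-64) = -1/64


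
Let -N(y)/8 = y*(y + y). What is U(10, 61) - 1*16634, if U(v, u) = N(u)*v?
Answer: -611994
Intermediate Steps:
N(y) = -16*y**2 (N(y) = -8*y*(y + y) = -8*y*2*y = -16*y**2)
U(v, u) = -16*v*u**2 (U(v, u) = (-16*u**2)*v = -16*v*u**2)
U(10, 61) - 1*16634 = -16*10*61**2 - 1*16634 = -16*10*3721 - 16634 = -595360 - 16634 = -611994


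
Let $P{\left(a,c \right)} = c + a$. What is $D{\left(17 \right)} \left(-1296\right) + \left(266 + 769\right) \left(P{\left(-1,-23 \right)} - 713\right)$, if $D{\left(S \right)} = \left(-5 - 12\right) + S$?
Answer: $-762795$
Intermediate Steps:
$P{\left(a,c \right)} = a + c$
$D{\left(S \right)} = -17 + S$
$D{\left(17 \right)} \left(-1296\right) + \left(266 + 769\right) \left(P{\left(-1,-23 \right)} - 713\right) = \left(-17 + 17\right) \left(-1296\right) + \left(266 + 769\right) \left(\left(-1 - 23\right) - 713\right) = 0 \left(-1296\right) + 1035 \left(-24 - 713\right) = 0 + 1035 \left(-737\right) = 0 - 762795 = -762795$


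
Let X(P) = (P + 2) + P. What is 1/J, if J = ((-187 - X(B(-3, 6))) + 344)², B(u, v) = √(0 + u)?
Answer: I/(620*√3 + 24013*I) ≈ 4.1561e-5 + 1.8586e-6*I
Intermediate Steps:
B(u, v) = √u
X(P) = 2 + 2*P (X(P) = (2 + P) + P = 2 + 2*P)
J = (155 - 2*I*√3)² (J = ((-187 - (2 + 2*√(-3))) + 344)² = ((-187 - (2 + 2*(I*√3))) + 344)² = ((-187 - (2 + 2*I*√3)) + 344)² = ((-187 + (-2 - 2*I*√3)) + 344)² = ((-189 - 2*I*√3) + 344)² = (155 - 2*I*√3)² ≈ 24013.0 - 1073.9*I)
1/J = 1/(24013 - 620*I*√3)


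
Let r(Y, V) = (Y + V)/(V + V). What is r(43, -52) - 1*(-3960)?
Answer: 411849/104 ≈ 3960.1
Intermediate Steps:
r(Y, V) = (V + Y)/(2*V) (r(Y, V) = (V + Y)/((2*V)) = (V + Y)*(1/(2*V)) = (V + Y)/(2*V))
r(43, -52) - 1*(-3960) = (½)*(-52 + 43)/(-52) - 1*(-3960) = (½)*(-1/52)*(-9) + 3960 = 9/104 + 3960 = 411849/104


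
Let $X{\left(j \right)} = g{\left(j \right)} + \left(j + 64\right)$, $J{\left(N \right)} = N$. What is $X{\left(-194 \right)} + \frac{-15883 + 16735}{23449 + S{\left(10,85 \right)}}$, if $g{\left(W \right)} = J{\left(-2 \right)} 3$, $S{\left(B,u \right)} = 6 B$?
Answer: $- \frac{3196372}{23509} \approx -135.96$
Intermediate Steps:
$g{\left(W \right)} = -6$ ($g{\left(W \right)} = \left(-2\right) 3 = -6$)
$X{\left(j \right)} = 58 + j$ ($X{\left(j \right)} = -6 + \left(j + 64\right) = -6 + \left(64 + j\right) = 58 + j$)
$X{\left(-194 \right)} + \frac{-15883 + 16735}{23449 + S{\left(10,85 \right)}} = \left(58 - 194\right) + \frac{-15883 + 16735}{23449 + 6 \cdot 10} = -136 + \frac{852}{23449 + 60} = -136 + \frac{852}{23509} = - \frac{3196372}{23509}$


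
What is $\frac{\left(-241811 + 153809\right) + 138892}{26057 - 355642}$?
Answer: $- \frac{10178}{65917} \approx -0.15441$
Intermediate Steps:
$\frac{\left(-241811 + 153809\right) + 138892}{26057 - 355642} = \frac{-88002 + 138892}{-329585} = 50890 \left(- \frac{1}{329585}\right) = - \frac{10178}{65917}$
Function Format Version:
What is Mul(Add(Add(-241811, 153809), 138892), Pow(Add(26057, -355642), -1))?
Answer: Rational(-10178, 65917) ≈ -0.15441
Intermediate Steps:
Mul(Add(Add(-241811, 153809), 138892), Pow(Add(26057, -355642), -1)) = Mul(Add(-88002, 138892), Pow(-329585, -1)) = Mul(50890, Rational(-1, 329585)) = Rational(-10178, 65917)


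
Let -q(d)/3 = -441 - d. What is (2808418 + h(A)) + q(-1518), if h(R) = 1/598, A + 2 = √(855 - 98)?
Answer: 1677501827/598 ≈ 2.8052e+6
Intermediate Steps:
A = -2 + √757 (A = -2 + √(855 - 98) = -2 + √757 ≈ 25.514)
q(d) = 1323 + 3*d (q(d) = -3*(-441 - d) = 1323 + 3*d)
h(R) = 1/598
(2808418 + h(A)) + q(-1518) = (2808418 + 1/598) + (1323 + 3*(-1518)) = 1679433965/598 + (1323 - 4554) = 1679433965/598 - 3231 = 1677501827/598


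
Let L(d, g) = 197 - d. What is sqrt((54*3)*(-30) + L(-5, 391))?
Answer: I*sqrt(4658) ≈ 68.25*I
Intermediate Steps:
sqrt((54*3)*(-30) + L(-5, 391)) = sqrt((54*3)*(-30) + (197 - 1*(-5))) = sqrt(162*(-30) + (197 + 5)) = sqrt(-4860 + 202) = sqrt(-4658) = I*sqrt(4658)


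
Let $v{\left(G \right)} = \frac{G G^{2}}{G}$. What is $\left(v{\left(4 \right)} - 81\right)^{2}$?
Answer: $4225$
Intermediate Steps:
$v{\left(G \right)} = G^{2}$ ($v{\left(G \right)} = \frac{G^{3}}{G} = G^{2}$)
$\left(v{\left(4 \right)} - 81\right)^{2} = \left(4^{2} - 81\right)^{2} = \left(16 - 81\right)^{2} = \left(-65\right)^{2} = 4225$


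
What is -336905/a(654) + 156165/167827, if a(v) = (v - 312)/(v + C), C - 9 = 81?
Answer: -369008882765/503481 ≈ -7.3292e+5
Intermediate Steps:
C = 90 (C = 9 + 81 = 90)
a(v) = (-312 + v)/(90 + v) (a(v) = (v - 312)/(v + 90) = (-312 + v)/(90 + v))
-336905/a(654) + 156165/167827 = -336905*(90 + 654)/(-312 + 654) + 156165/167827 = -336905/(342/744) + 156165*(1/167827) = -336905/((1/744)*342) + 156165/167827 = -336905/57/124 + 156165/167827 = -336905*124/57 + 156165/167827 = -41776220/57 + 156165/167827 = -369008882765/503481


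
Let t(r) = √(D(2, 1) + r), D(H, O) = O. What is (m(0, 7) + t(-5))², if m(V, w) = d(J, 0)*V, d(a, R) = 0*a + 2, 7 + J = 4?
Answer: -4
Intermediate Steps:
J = -3 (J = -7 + 4 = -3)
d(a, R) = 2 (d(a, R) = 0 + 2 = 2)
t(r) = √(1 + r)
m(V, w) = 2*V
(m(0, 7) + t(-5))² = (2*0 + √(1 - 5))² = (0 + √(-4))² = (0 + 2*I)² = (2*I)² = -4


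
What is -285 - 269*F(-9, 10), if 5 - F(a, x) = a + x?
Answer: -1361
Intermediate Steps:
F(a, x) = 5 - a - x (F(a, x) = 5 - (a + x) = 5 + (-a - x) = 5 - a - x)
-285 - 269*F(-9, 10) = -285 - 269*(5 - 1*(-9) - 1*10) = -285 - 269*(5 + 9 - 10) = -285 - 269*4 = -285 - 1076 = -1361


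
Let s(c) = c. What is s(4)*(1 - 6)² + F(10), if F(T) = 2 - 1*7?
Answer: 95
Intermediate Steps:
F(T) = -5 (F(T) = 2 - 7 = -5)
s(4)*(1 - 6)² + F(10) = 4*(1 - 6)² - 5 = 4*(-5)² - 5 = 4*25 - 5 = 100 - 5 = 95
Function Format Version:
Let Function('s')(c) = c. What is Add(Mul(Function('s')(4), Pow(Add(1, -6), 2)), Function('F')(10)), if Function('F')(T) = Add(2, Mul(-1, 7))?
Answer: 95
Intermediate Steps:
Function('F')(T) = -5 (Function('F')(T) = Add(2, -7) = -5)
Add(Mul(Function('s')(4), Pow(Add(1, -6), 2)), Function('F')(10)) = Add(Mul(4, Pow(Add(1, -6), 2)), -5) = Add(Mul(4, Pow(-5, 2)), -5) = Add(Mul(4, 25), -5) = Add(100, -5) = 95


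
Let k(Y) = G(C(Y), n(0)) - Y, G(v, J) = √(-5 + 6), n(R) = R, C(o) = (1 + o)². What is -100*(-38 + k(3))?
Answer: 4000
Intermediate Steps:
G(v, J) = 1 (G(v, J) = √1 = 1)
k(Y) = 1 - Y
-100*(-38 + k(3)) = -100*(-38 + (1 - 1*3)) = -100*(-38 + (1 - 3)) = -100*(-38 - 2) = -100*(-40) = 4000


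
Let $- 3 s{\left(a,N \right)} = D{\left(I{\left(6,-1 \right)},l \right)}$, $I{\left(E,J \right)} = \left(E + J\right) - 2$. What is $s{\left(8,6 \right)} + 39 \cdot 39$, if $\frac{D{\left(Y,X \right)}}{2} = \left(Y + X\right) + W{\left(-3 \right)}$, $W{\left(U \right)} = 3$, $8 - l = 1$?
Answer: $\frac{4537}{3} \approx 1512.3$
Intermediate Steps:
$I{\left(E,J \right)} = -2 + E + J$
$l = 7$ ($l = 8 - 1 = 7$)
$D{\left(Y,X \right)} = 6 + 2 X + 2 Y$ ($D{\left(Y,X \right)} = 2 \left(\left(Y + X\right) + 3\right) = 2 \left(\left(X + Y\right) + 3\right) = 2 \left(3 + X + Y\right) = 6 + 2 X + 2 Y$)
$s{\left(a,N \right)} = - \frac{26}{3}$ ($s{\left(a,N \right)} = - \frac{6 + 2 \cdot 7 + 2 \left(-2 + 6 - 1\right)}{3} = - \frac{6 + 14 + 2 \cdot 3}{3} = - \frac{6 + 14 + 6}{3} = \left(- \frac{1}{3}\right) 26 = - \frac{26}{3}$)
$s{\left(8,6 \right)} + 39 \cdot 39 = - \frac{26}{3} + 39 \cdot 39 = - \frac{26}{3} + 1521 = \frac{4537}{3}$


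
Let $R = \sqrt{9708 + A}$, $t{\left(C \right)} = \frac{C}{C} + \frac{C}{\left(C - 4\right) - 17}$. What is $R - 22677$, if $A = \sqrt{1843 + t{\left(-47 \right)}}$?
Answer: $-22677 + \frac{\sqrt{11222448 + 34 \sqrt{2132463}}}{34} \approx -22578.0$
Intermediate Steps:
$t{\left(C \right)} = 1 + \frac{C}{-21 + C}$ ($t{\left(C \right)} = 1 + \frac{C}{\left(-4 + C\right) - 17} = 1 + \frac{C}{-21 + C}$)
$A = \frac{\sqrt{2132463}}{34}$ ($A = \sqrt{1843 + \frac{-21 + 2 \left(-47\right)}{-21 - 47}} = \sqrt{1843 + \frac{-21 - 94}{-68}} = \sqrt{1843 - - \frac{115}{68}} = \sqrt{1843 + \frac{115}{68}} = \sqrt{\frac{125439}{68}} = \frac{\sqrt{2132463}}{34} \approx 42.95$)
$R = \sqrt{9708 + \frac{\sqrt{2132463}}{34}} \approx 98.747$
$R - 22677 = \frac{\sqrt{11222448 + 34 \sqrt{2132463}}}{34} - 22677 = -22677 + \frac{\sqrt{11222448 + 34 \sqrt{2132463}}}{34}$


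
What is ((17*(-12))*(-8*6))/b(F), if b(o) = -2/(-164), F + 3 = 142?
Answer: 802944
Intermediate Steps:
F = 139 (F = -3 + 142 = 139)
b(o) = 1/82 (b(o) = -2*(-1/164) = 1/82)
((17*(-12))*(-8*6))/b(F) = ((17*(-12))*(-8*6))/(1/82) = -204*(-48)*82 = 9792*82 = 802944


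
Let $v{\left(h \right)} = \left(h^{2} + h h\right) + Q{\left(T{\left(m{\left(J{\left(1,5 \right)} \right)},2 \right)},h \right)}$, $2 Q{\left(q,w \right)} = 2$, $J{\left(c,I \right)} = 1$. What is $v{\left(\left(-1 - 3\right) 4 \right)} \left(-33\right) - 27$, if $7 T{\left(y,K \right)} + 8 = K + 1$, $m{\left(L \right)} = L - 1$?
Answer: $-16956$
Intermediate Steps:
$m{\left(L \right)} = -1 + L$
$T{\left(y,K \right)} = -1 + \frac{K}{7}$ ($T{\left(y,K \right)} = - \frac{8}{7} + \frac{K + 1}{7} = - \frac{8}{7} + \frac{1 + K}{7} = - \frac{8}{7} + \left(\frac{1}{7} + \frac{K}{7}\right) = -1 + \frac{K}{7}$)
$Q{\left(q,w \right)} = 1$ ($Q{\left(q,w \right)} = \frac{1}{2} \cdot 2 = 1$)
$v{\left(h \right)} = 1 + 2 h^{2}$ ($v{\left(h \right)} = \left(h^{2} + h h\right) + 1 = \left(h^{2} + h^{2}\right) + 1 = 2 h^{2} + 1 = 1 + 2 h^{2}$)
$v{\left(\left(-1 - 3\right) 4 \right)} \left(-33\right) - 27 = \left(1 + 2 \left(\left(-1 - 3\right) 4\right)^{2}\right) \left(-33\right) - 27 = \left(1 + 2 \left(\left(-4\right) 4\right)^{2}\right) \left(-33\right) - 27 = \left(1 + 2 \left(-16\right)^{2}\right) \left(-33\right) - 27 = \left(1 + 2 \cdot 256\right) \left(-33\right) - 27 = \left(1 + 512\right) \left(-33\right) - 27 = 513 \left(-33\right) - 27 = -16929 - 27 = -16956$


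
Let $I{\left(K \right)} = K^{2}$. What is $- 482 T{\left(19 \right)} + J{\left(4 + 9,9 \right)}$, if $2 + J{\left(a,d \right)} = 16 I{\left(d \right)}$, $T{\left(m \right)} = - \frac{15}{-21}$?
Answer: $\frac{6648}{7} \approx 949.71$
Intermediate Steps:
$T{\left(m \right)} = \frac{5}{7}$ ($T{\left(m \right)} = \left(-15\right) \left(- \frac{1}{21}\right) = \frac{5}{7}$)
$J{\left(a,d \right)} = -2 + 16 d^{2}$
$- 482 T{\left(19 \right)} + J{\left(4 + 9,9 \right)} = \left(-482\right) \frac{5}{7} - \left(2 - 16 \cdot 9^{2}\right) = - \frac{2410}{7} + \left(-2 + 16 \cdot 81\right) = - \frac{2410}{7} + \left(-2 + 1296\right) = - \frac{2410}{7} + 1294 = \frac{6648}{7}$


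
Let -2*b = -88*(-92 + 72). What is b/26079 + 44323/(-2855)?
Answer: -1158411917/74455545 ≈ -15.558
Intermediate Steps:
b = -880 (b = -(-44)*(-92 + 72) = -(-44)*(-20) = -1/2*1760 = -880)
b/26079 + 44323/(-2855) = -880/26079 + 44323/(-2855) = -880*1/26079 + 44323*(-1/2855) = -880/26079 - 44323/2855 = -1158411917/74455545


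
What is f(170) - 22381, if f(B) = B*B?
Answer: 6519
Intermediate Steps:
f(B) = B²
f(170) - 22381 = 170² - 22381 = 28900 - 22381 = 6519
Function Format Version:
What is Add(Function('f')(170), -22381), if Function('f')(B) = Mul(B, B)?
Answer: 6519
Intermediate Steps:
Function('f')(B) = Pow(B, 2)
Add(Function('f')(170), -22381) = Add(Pow(170, 2), -22381) = Add(28900, -22381) = 6519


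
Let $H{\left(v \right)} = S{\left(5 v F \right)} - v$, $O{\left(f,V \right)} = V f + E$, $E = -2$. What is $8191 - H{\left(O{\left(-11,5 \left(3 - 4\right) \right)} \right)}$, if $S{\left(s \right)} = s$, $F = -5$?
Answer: $9569$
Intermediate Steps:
$O{\left(f,V \right)} = -2 + V f$ ($O{\left(f,V \right)} = V f - 2 = -2 + V f$)
$H{\left(v \right)} = - 26 v$ ($H{\left(v \right)} = 5 v \left(-5\right) - v = - 25 v - v = - 26 v$)
$8191 - H{\left(O{\left(-11,5 \left(3 - 4\right) \right)} \right)} = 8191 - - 26 \left(-2 + 5 \left(3 - 4\right) \left(-11\right)\right) = 8191 - - 26 \left(-2 + 5 \left(-1\right) \left(-11\right)\right) = 8191 - - 26 \left(-2 - -55\right) = 8191 - - 26 \left(-2 + 55\right) = 8191 - \left(-26\right) 53 = 8191 - -1378 = 8191 + 1378 = 9569$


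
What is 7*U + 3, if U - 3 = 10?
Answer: 94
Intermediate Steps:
U = 13 (U = 3 + 10 = 13)
7*U + 3 = 7*13 + 3 = 91 + 3 = 94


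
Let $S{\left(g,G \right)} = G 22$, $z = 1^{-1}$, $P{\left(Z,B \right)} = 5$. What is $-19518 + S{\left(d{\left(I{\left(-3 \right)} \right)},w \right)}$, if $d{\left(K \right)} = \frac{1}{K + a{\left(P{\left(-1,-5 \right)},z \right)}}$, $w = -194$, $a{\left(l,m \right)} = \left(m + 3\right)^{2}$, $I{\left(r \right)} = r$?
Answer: $-23786$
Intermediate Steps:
$z = 1$
$a{\left(l,m \right)} = \left(3 + m\right)^{2}$
$d{\left(K \right)} = \frac{1}{16 + K}$ ($d{\left(K \right)} = \frac{1}{K + \left(3 + 1\right)^{2}} = \frac{1}{K + 4^{2}} = \frac{1}{K + 16} = \frac{1}{16 + K}$)
$S{\left(g,G \right)} = 22 G$
$-19518 + S{\left(d{\left(I{\left(-3 \right)} \right)},w \right)} = -19518 + 22 \left(-194\right) = -19518 - 4268 = -23786$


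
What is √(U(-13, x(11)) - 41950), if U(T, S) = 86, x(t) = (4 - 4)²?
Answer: 2*I*√10466 ≈ 204.61*I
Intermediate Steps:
x(t) = 0 (x(t) = 0² = 0)
√(U(-13, x(11)) - 41950) = √(86 - 41950) = √(-41864) = 2*I*√10466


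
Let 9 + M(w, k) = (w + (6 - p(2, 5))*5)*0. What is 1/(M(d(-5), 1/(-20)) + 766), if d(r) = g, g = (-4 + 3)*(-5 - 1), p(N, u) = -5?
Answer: 1/757 ≈ 0.0013210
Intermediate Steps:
g = 6 (g = -1*(-6) = 6)
d(r) = 6
M(w, k) = -9 (M(w, k) = -9 + (w + (6 - 1*(-5))*5)*0 = -9 + (w + (6 + 5)*5)*0 = -9 + (w + 11*5)*0 = -9 + (w + 55)*0 = -9 + (55 + w)*0 = -9 + 0 = -9)
1/(M(d(-5), 1/(-20)) + 766) = 1/(-9 + 766) = 1/757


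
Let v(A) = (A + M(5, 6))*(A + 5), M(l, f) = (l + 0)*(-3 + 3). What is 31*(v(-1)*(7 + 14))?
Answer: -2604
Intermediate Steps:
M(l, f) = 0 (M(l, f) = l*0 = 0)
v(A) = A*(5 + A) (v(A) = (A + 0)*(A + 5) = A*(5 + A))
31*(v(-1)*(7 + 14)) = 31*((-(5 - 1))*(7 + 14)) = 31*(-1*4*21) = 31*(-4*21) = 31*(-84) = -2604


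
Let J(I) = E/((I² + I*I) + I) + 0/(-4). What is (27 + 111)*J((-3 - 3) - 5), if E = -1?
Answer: -46/77 ≈ -0.59740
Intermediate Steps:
J(I) = -1/(I + 2*I²) (J(I) = -1/((I² + I*I) + I) + 0/(-4) = -1/((I² + I²) + I) + 0*(-¼) = -1/(2*I² + I) + 0 = -1/(I + 2*I²) + 0 = -1/(I + 2*I²))
(27 + 111)*J((-3 - 3) - 5) = (27 + 111)*(-1/(((-3 - 3) - 5)*(1 + 2*((-3 - 3) - 5)))) = 138*(-1/((-6 - 5)*(1 + 2*(-6 - 5)))) = 138*(-1/(-11*(1 + 2*(-11)))) = 138*(-1*(-1/11)/(1 - 22)) = 138*(-1*(-1/11)/(-21)) = 138*(-1*(-1/11)*(-1/21)) = 138*(-1/231) = -46/77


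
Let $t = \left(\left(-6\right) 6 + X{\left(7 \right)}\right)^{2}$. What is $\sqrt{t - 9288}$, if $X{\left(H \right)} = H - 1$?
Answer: $6 i \sqrt{233} \approx 91.586 i$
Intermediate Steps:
$X{\left(H \right)} = -1 + H$
$t = 900$ ($t = \left(\left(-6\right) 6 + \left(-1 + 7\right)\right)^{2} = \left(-36 + 6\right)^{2} = \left(-30\right)^{2} = 900$)
$\sqrt{t - 9288} = \sqrt{900 - 9288} = \sqrt{-8388} = 6 i \sqrt{233}$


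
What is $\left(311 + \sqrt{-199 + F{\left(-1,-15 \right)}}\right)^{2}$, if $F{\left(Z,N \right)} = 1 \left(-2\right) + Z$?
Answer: $\left(311 + i \sqrt{202}\right)^{2} \approx 96519.0 + 8840.3 i$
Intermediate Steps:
$F{\left(Z,N \right)} = -2 + Z$
$\left(311 + \sqrt{-199 + F{\left(-1,-15 \right)}}\right)^{2} = \left(311 + \sqrt{-199 - 3}\right)^{2} = \left(311 + \sqrt{-202}\right)^{2} = \left(311 + i \sqrt{202}\right)^{2}$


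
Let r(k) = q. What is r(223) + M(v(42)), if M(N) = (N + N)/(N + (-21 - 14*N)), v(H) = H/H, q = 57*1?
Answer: 968/17 ≈ 56.941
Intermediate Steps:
q = 57
v(H) = 1
r(k) = 57
M(N) = 2*N/(-21 - 13*N) (M(N) = (2*N)/(-21 - 13*N) = 2*N/(-21 - 13*N))
r(223) + M(v(42)) = 57 - 2*1/(21 + 13*1) = 57 - 2*1/(21 + 13) = 57 - 2*1/34 = 57 - 2*1*1/34 = 57 - 1/17 = 968/17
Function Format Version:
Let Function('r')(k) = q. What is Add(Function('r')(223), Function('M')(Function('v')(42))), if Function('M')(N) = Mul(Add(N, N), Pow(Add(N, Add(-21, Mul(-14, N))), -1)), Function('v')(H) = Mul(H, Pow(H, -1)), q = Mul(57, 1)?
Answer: Rational(968, 17) ≈ 56.941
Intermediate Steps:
q = 57
Function('v')(H) = 1
Function('r')(k) = 57
Function('M')(N) = Mul(2, N, Pow(Add(-21, Mul(-13, N)), -1)) (Function('M')(N) = Mul(Mul(2, N), Pow(Add(-21, Mul(-13, N)), -1)) = Mul(2, N, Pow(Add(-21, Mul(-13, N)), -1)))
Add(Function('r')(223), Function('M')(Function('v')(42))) = Add(57, Mul(-2, 1, Pow(Add(21, Mul(13, 1)), -1))) = Add(57, Mul(-2, 1, Pow(Add(21, 13), -1))) = Add(57, Mul(-2, 1, Pow(34, -1))) = Add(57, Mul(-2, 1, Rational(1, 34))) = Add(57, Rational(-1, 17)) = Rational(968, 17)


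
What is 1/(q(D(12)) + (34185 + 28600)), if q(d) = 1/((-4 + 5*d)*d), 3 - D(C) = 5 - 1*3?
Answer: 1/62786 ≈ 1.5927e-5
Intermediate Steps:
D(C) = 1 (D(C) = 3 - (5 - 1*3) = 3 - (5 - 3) = 3 - 1*2 = 3 - 2 = 1)
q(d) = 1/(d*(-4 + 5*d))
1/(q(D(12)) + (34185 + 28600)) = 1/(1/(1*(-4 + 5*1)) + (34185 + 28600)) = 1/(1/(-4 + 5) + 62785) = 1/(1/1 + 62785) = 1/(1*1 + 62785) = 1/(1 + 62785) = 1/62786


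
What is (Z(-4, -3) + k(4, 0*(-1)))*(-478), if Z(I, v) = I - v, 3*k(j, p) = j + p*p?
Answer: -478/3 ≈ -159.33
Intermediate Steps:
k(j, p) = j/3 + p²/3 (k(j, p) = (j + p*p)/3 = (j + p²)/3 = j/3 + p²/3)
(Z(-4, -3) + k(4, 0*(-1)))*(-478) = ((-4 - 1*(-3)) + ((⅓)*4 + (0*(-1))²/3))*(-478) = ((-4 + 3) + (4/3 + (⅓)*0²))*(-478) = (-1 + (4/3 + (⅓)*0))*(-478) = (-1 + (4/3 + 0))*(-478) = (-1 + 4/3)*(-478) = (⅓)*(-478) = -478/3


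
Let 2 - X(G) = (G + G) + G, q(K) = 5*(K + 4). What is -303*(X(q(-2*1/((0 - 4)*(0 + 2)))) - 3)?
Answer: 78477/4 ≈ 19619.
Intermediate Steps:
q(K) = 20 + 5*K (q(K) = 5*(4 + K) = 20 + 5*K)
X(G) = 2 - 3*G (X(G) = 2 - ((G + G) + G) = 2 - (2*G + G) = 2 - 3*G)
-303*(X(q(-2*1/((0 - 4)*(0 + 2)))) - 3) = -303*((2 - 3*(20 + 5*(-2*1/((0 - 4)*(0 + 2))))) - 3) = -303*((2 - 3*(20 + 5*(-2/(2*(-4))))) - 3) = -303*((2 - 3*(20 + 5*(-2/(-8)))) - 3) = -303*((2 - 3*(20 + 5*(-2*(-⅛)))) - 3) = -303*((2 - 3*(20 + 5*(¼))) - 3) = -303*((2 - 3*(20 + 5/4)) - 3) = -303*((2 - 3*85/4) - 3) = -303*((2 - 255/4) - 3) = -303*(-247/4 - 3) = -303*(-259/4) = 78477/4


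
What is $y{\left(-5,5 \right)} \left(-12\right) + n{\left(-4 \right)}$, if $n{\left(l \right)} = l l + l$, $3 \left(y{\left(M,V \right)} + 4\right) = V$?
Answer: $40$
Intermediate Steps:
$y{\left(M,V \right)} = -4 + \frac{V}{3}$
$n{\left(l \right)} = l + l^{2}$ ($n{\left(l \right)} = l^{2} + l = l + l^{2}$)
$y{\left(-5,5 \right)} \left(-12\right) + n{\left(-4 \right)} = \left(-4 + \frac{1}{3} \cdot 5\right) \left(-12\right) - 4 \left(1 - 4\right) = \left(-4 + \frac{5}{3}\right) \left(-12\right) - -12 = \left(- \frac{7}{3}\right) \left(-12\right) + 12 = 28 + 12 = 40$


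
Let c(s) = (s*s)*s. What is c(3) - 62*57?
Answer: -3507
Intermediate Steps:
c(s) = s³ (c(s) = s²*s = s³)
c(3) - 62*57 = 3³ - 62*57 = 27 - 3534 = -3507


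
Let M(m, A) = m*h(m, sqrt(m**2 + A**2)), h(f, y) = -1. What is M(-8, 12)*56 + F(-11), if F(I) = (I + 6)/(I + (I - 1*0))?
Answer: 9861/22 ≈ 448.23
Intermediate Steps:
F(I) = (6 + I)/(2*I) (F(I) = (6 + I)/(I + (I + 0)) = (6 + I)/(I + I) = (6 + I)/((2*I)) = (6 + I)*(1/(2*I)) = (6 + I)/(2*I))
M(m, A) = -m (M(m, A) = m*(-1) = -m)
M(-8, 12)*56 + F(-11) = -1*(-8)*56 + (1/2)*(6 - 11)/(-11) = 8*56 + (1/2)*(-1/11)*(-5) = 448 + 5/22 = 9861/22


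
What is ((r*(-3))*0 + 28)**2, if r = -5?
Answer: 784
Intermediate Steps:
((r*(-3))*0 + 28)**2 = (-5*(-3)*0 + 28)**2 = (15*0 + 28)**2 = (0 + 28)**2 = 28**2 = 784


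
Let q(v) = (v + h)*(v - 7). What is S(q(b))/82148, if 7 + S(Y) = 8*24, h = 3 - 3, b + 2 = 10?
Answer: 185/82148 ≈ 0.0022520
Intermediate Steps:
b = 8 (b = -2 + 10 = 8)
h = 0
q(v) = v*(-7 + v) (q(v) = (v + 0)*(v - 7) = v*(-7 + v))
S(Y) = 185 (S(Y) = -7 + 8*24 = -7 + 192 = 185)
S(q(b))/82148 = 185/82148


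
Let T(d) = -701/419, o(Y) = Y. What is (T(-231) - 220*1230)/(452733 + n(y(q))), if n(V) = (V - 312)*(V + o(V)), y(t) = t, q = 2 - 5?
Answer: -113382101/190487037 ≈ -0.59522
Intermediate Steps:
q = -3
T(d) = -701/419 (T(d) = -701*1/419 = -701/419)
n(V) = 2*V*(-312 + V) (n(V) = (V - 312)*(V + V) = (-312 + V)*(2*V) = 2*V*(-312 + V))
(T(-231) - 220*1230)/(452733 + n(y(q))) = (-701/419 - 220*1230)/(452733 + 2*(-3)*(-312 - 3)) = (-701/419 - 270600)/(452733 + 2*(-3)*(-315)) = -113382101/(419*(452733 + 1890)) = -113382101/419/454623 = -113382101/419*1/454623 = -113382101/190487037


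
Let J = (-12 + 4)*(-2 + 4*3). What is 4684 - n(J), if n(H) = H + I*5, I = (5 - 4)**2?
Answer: 4759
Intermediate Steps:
I = 1 (I = 1**2 = 1)
J = -80 (J = -8*(-2 + 12) = -8*10 = -80)
n(H) = 5 + H (n(H) = H + 1*5 = H + 5 = 5 + H)
4684 - n(J) = 4684 - (5 - 80) = 4684 - 1*(-75) = 4684 + 75 = 4759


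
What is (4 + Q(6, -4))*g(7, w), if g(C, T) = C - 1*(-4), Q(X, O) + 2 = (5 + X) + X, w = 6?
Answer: 209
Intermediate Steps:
Q(X, O) = 3 + 2*X (Q(X, O) = -2 + ((5 + X) + X) = -2 + (5 + 2*X) = 3 + 2*X)
g(C, T) = 4 + C (g(C, T) = C + 4 = 4 + C)
(4 + Q(6, -4))*g(7, w) = (4 + (3 + 2*6))*(4 + 7) = (4 + (3 + 12))*11 = (4 + 15)*11 = 19*11 = 209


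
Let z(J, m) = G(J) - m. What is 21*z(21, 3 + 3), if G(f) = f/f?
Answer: -105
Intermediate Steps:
G(f) = 1
z(J, m) = 1 - m
21*z(21, 3 + 3) = 21*(1 - (3 + 3)) = 21*(1 - 1*6) = 21*(1 - 6) = 21*(-5) = -105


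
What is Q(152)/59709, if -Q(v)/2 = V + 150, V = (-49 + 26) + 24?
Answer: -302/59709 ≈ -0.0050579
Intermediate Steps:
V = 1 (V = -23 + 24 = 1)
Q(v) = -302 (Q(v) = -2*(1 + 150) = -2*151 = -302)
Q(152)/59709 = -302/59709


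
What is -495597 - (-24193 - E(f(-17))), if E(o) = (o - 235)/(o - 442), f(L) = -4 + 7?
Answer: -206946124/439 ≈ -4.7140e+5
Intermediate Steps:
f(L) = 3
E(o) = (-235 + o)/(-442 + o)
-495597 - (-24193 - E(f(-17))) = -495597 - (-24193 - (-235 + 3)/(-442 + 3)) = -495597 - (-24193 - (-232)/(-439)) = -495597 - (-24193 - (-1)*(-232)/439) = -495597 - (-24193 - 1*232/439) = -495597 - (-24193 - 232/439) = -495597 - 1*(-10620959/439) = -495597 + 10620959/439 = -206946124/439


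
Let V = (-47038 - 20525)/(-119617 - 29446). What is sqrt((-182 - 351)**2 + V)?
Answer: sqrt(6312404574578710)/149063 ≈ 533.00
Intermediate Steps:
V = 67563/149063 (V = -67563/(-149063) = -67563*(-1/149063) = 67563/149063 ≈ 0.45325)
sqrt((-182 - 351)**2 + V) = sqrt((-182 - 351)**2 + 67563/149063) = sqrt((-533)**2 + 67563/149063) = sqrt(284089 + 67563/149063) = sqrt(42347226170/149063) = sqrt(6312404574578710)/149063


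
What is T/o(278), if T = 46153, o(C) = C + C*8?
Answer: 46153/2502 ≈ 18.446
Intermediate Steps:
o(C) = 9*C (o(C) = C + 8*C = 9*C)
T/o(278) = 46153/((9*278)) = 46153/2502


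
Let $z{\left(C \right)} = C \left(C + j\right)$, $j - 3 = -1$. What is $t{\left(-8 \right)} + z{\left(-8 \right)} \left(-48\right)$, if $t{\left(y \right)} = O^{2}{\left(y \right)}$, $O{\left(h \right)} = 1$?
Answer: $-2303$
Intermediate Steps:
$j = 2$ ($j = 3 - 1 = 2$)
$z{\left(C \right)} = C \left(2 + C\right)$ ($z{\left(C \right)} = C \left(C + 2\right) = C \left(2 + C\right)$)
$t{\left(y \right)} = 1$ ($t{\left(y \right)} = 1^{2} = 1$)
$t{\left(-8 \right)} + z{\left(-8 \right)} \left(-48\right) = 1 + - 8 \left(2 - 8\right) \left(-48\right) = 1 + \left(-8\right) \left(-6\right) \left(-48\right) = 1 + 48 \left(-48\right) = 1 - 2304 = -2303$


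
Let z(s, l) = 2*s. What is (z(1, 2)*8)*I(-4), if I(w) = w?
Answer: -64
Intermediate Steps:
(z(1, 2)*8)*I(-4) = ((2*1)*8)*(-4) = (2*8)*(-4) = 16*(-4) = -64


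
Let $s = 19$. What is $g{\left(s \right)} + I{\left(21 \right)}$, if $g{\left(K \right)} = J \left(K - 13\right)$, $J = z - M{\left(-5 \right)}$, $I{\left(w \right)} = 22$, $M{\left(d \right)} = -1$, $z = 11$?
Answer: $94$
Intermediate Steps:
$J = 12$ ($J = 11 - -1 = 11 + 1 = 12$)
$g{\left(K \right)} = -156 + 12 K$ ($g{\left(K \right)} = 12 \left(K - 13\right) = 12 \left(-13 + K\right) = -156 + 12 K$)
$g{\left(s \right)} + I{\left(21 \right)} = \left(-156 + 12 \cdot 19\right) + 22 = \left(-156 + 228\right) + 22 = 72 + 22 = 94$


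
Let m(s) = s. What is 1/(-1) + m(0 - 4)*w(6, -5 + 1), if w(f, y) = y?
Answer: 15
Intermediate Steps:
1/(-1) + m(0 - 4)*w(6, -5 + 1) = 1/(-1) + (0 - 4)*(-5 + 1) = -1 - 4*(-4) = -1 + 16 = 15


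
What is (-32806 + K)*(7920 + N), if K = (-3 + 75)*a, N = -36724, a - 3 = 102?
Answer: 727185784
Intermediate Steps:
a = 105 (a = 3 + 102 = 105)
K = 7560 (K = (-3 + 75)*105 = 72*105 = 7560)
(-32806 + K)*(7920 + N) = (-32806 + 7560)*(7920 - 36724) = -25246*(-28804) = 727185784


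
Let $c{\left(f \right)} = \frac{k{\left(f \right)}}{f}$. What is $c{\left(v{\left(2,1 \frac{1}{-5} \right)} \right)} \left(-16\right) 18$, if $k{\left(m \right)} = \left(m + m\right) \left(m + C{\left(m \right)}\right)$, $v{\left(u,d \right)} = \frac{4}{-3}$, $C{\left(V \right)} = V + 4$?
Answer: $-768$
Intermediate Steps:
$C{\left(V \right)} = 4 + V$
$v{\left(u,d \right)} = - \frac{4}{3}$ ($v{\left(u,d \right)} = 4 \left(- \frac{1}{3}\right) = - \frac{4}{3}$)
$k{\left(m \right)} = 2 m \left(4 + 2 m\right)$ ($k{\left(m \right)} = \left(m + m\right) \left(m + \left(4 + m\right)\right) = 2 m \left(4 + 2 m\right)$)
$c{\left(f \right)} = 8 + 4 f$ ($c{\left(f \right)} = \frac{4 f \left(2 + f\right)}{f} = 8 + 4 f$)
$c{\left(v{\left(2,1 \frac{1}{-5} \right)} \right)} \left(-16\right) 18 = \left(8 + 4 \left(- \frac{4}{3}\right)\right) \left(-16\right) 18 = \left(8 - \frac{16}{3}\right) \left(-16\right) 18 = \frac{8}{3} \left(-16\right) 18 = \left(- \frac{128}{3}\right) 18 = -768$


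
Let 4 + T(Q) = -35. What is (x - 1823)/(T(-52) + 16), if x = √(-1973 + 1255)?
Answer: 1823/23 - I*√718/23 ≈ 79.261 - 1.165*I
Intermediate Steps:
x = I*√718 (x = √(-718) = I*√718 ≈ 26.796*I)
T(Q) = -39 (T(Q) = -4 - 35 = -39)
(x - 1823)/(T(-52) + 16) = (I*√718 - 1823)/(-39 + 16) = (-1823 + I*√718)/(-23) = (-1823 + I*√718)*(-1/23) = 1823/23 - I*√718/23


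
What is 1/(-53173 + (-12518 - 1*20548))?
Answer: -1/86239 ≈ -1.1596e-5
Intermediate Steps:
1/(-53173 + (-12518 - 1*20548)) = 1/(-53173 + (-12518 - 20548)) = 1/(-53173 - 33066) = 1/(-86239) = -1/86239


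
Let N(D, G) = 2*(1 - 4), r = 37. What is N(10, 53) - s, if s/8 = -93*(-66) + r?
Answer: -49406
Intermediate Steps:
N(D, G) = -6 (N(D, G) = 2*(-3) = -6)
s = 49400 (s = 8*(-93*(-66) + 37) = 8*(6138 + 37) = 8*6175 = 49400)
N(10, 53) - s = -6 - 1*49400 = -6 - 49400 = -49406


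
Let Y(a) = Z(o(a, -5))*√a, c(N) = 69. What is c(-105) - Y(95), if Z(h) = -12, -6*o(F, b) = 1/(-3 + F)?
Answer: 69 + 12*√95 ≈ 185.96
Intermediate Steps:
o(F, b) = -1/(6*(-3 + F))
Y(a) = -12*√a
c(-105) - Y(95) = 69 - (-12)*√95 = 69 + 12*√95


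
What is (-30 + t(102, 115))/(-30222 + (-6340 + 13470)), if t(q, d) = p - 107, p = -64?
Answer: 201/23092 ≈ 0.0087043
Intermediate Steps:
t(q, d) = -171 (t(q, d) = -64 - 107 = -171)
(-30 + t(102, 115))/(-30222 + (-6340 + 13470)) = (-30 - 171)/(-30222 + (-6340 + 13470)) = -201/(-30222 + 7130) = -201/(-23092) = -201*(-1/23092) = 201/23092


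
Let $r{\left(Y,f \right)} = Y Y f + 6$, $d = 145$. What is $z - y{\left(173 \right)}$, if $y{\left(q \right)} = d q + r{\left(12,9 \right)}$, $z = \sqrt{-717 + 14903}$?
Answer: $-26387 + \sqrt{14186} \approx -26268.0$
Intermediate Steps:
$z = \sqrt{14186} \approx 119.1$
$r{\left(Y,f \right)} = 6 + f Y^{2}$ ($r{\left(Y,f \right)} = Y^{2} f + 6 = f Y^{2} + 6 = 6 + f Y^{2}$)
$y{\left(q \right)} = 1302 + 145 q$ ($y{\left(q \right)} = 145 q + \left(6 + 9 \cdot 12^{2}\right) = 145 q + \left(6 + 9 \cdot 144\right) = 145 q + \left(6 + 1296\right) = 145 q + 1302 = 1302 + 145 q$)
$z - y{\left(173 \right)} = \sqrt{14186} - \left(1302 + 145 \cdot 173\right) = \sqrt{14186} - \left(1302 + 25085\right) = \sqrt{14186} - 26387 = -26387 + \sqrt{14186}$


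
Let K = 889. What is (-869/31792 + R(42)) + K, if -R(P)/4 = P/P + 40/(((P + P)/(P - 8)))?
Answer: 547598951/667632 ≈ 820.21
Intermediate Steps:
R(P) = -4 - 80*(-8 + P)/P (R(P) = -4*(P/P + 40/(((P + P)/(P - 8)))) = -4*(1 + 40/(((2*P)/(-8 + P)))) = -4*(1 + 40/((2*P/(-8 + P)))) = -4*(1 + 40*((-8 + P)/(2*P))) = -4*(1 + 20*(-8 + P)/P) = -4 - 80*(-8 + P)/P)
(-869/31792 + R(42)) + K = (-869/31792 + (-84 + 640/42)) + 889 = (-869*1/31792 + (-84 + 640*(1/42))) + 889 = (-869/31792 + (-84 + 320/21)) + 889 = (-869/31792 - 1444/21) + 889 = -45925897/667632 + 889 = 547598951/667632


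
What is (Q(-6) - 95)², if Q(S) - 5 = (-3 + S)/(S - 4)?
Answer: 793881/100 ≈ 7938.8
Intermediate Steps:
Q(S) = 5 + (-3 + S)/(-4 + S) (Q(S) = 5 + (-3 + S)/(S - 4) = 5 + (-3 + S)/(-4 + S))
(Q(-6) - 95)² = ((-23 + 6*(-6))/(-4 - 6) - 95)² = ((-23 - 36)/(-10) - 95)² = (-⅒*(-59) - 95)² = (59/10 - 95)² = (-891/10)² = 793881/100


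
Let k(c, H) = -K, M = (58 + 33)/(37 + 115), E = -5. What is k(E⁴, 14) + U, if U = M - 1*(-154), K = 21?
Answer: 20307/152 ≈ 133.60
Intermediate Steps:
M = 91/152 ≈ 0.59868
k(c, H) = -21 (k(c, H) = -1*21 = -21)
U = 23499/152 (U = 91/152 - 1*(-154) = 91/152 + 154 = 23499/152 ≈ 154.60)
k(E⁴, 14) + U = -21 + 23499/152 = 20307/152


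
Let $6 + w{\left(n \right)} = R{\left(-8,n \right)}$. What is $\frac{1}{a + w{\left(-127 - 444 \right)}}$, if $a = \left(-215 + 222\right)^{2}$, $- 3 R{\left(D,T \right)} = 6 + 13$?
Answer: $\frac{3}{110} \approx 0.027273$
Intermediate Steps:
$R{\left(D,T \right)} = - \frac{19}{3}$ ($R{\left(D,T \right)} = - \frac{6 + 13}{3} = \left(- \frac{1}{3}\right) 19 = - \frac{19}{3}$)
$w{\left(n \right)} = - \frac{37}{3}$ ($w{\left(n \right)} = -6 - \frac{19}{3} = - \frac{37}{3}$)
$a = 49$ ($a = 7^{2} = 49$)
$\frac{1}{a + w{\left(-127 - 444 \right)}} = \frac{1}{49 - \frac{37}{3}} = \frac{1}{\frac{110}{3}} = \frac{3}{110}$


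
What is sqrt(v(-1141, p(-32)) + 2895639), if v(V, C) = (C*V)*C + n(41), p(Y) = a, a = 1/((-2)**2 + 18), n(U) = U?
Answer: sqrt(1401507979)/22 ≈ 1701.7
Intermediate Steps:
a = 1/22 (a = 1/(4 + 18) = 1/22 ≈ 0.045455)
p(Y) = 1/22
v(V, C) = 41 + V*C**2 (v(V, C) = (C*V)*C + 41 = V*C**2 + 41 = 41 + V*C**2)
sqrt(v(-1141, p(-32)) + 2895639) = sqrt((41 - 1141*(1/22)**2) + 2895639) = sqrt((41 - 1141*1/484) + 2895639) = sqrt((41 - 1141/484) + 2895639) = sqrt(18703/484 + 2895639) = sqrt(1401507979/484) = sqrt(1401507979)/22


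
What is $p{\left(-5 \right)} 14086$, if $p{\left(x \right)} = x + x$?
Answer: $-140860$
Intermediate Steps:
$p{\left(x \right)} = 2 x$
$p{\left(-5 \right)} 14086 = 2 \left(-5\right) 14086 = \left(-10\right) 14086 = -140860$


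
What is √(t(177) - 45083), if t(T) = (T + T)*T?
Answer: 5*√703 ≈ 132.57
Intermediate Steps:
t(T) = 2*T² (t(T) = (2*T)*T = 2*T²)
√(t(177) - 45083) = √(2*177² - 45083) = √(2*31329 - 45083) = √(62658 - 45083) = √17575 = 5*√703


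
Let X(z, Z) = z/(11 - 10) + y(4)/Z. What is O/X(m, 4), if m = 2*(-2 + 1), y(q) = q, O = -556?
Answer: 556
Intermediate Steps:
m = -2 (m = 2*(-1) = -2)
X(z, Z) = z + 4/Z (X(z, Z) = z/(11 - 10) + 4/Z = z/1 + 4/Z = z*1 + 4/Z = z + 4/Z)
O/X(m, 4) = -556/(-2 + 4/4) = -556/(-2 + 4*(1/4)) = -556/(-2 + 1) = -556/(-1) = -556*(-1) = 556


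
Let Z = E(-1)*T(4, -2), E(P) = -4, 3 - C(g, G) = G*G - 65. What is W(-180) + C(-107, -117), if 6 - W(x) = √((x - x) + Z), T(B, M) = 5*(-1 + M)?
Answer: -13615 - 2*√15 ≈ -13623.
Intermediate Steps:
T(B, M) = -5 + 5*M
C(g, G) = 68 - G² (C(g, G) = 3 - (G*G - 65) = 3 - (G² - 65) = 3 - (-65 + G²) = 3 + (65 - G²) = 68 - G²)
Z = 60 (Z = -4*(-5 + 5*(-2)) = -4*(-5 - 10) = -4*(-15) = 60)
W(x) = 6 - 2*√15 (W(x) = 6 - √((x - x) + 60) = 6 - √(0 + 60) = 6 - √60 = 6 - 2*√15)
W(-180) + C(-107, -117) = (6 - 2*√15) + (68 - 1*(-117)²) = (6 - 2*√15) + (68 - 1*13689) = (6 - 2*√15) + (68 - 13689) = (6 - 2*√15) - 13621 = -13615 - 2*√15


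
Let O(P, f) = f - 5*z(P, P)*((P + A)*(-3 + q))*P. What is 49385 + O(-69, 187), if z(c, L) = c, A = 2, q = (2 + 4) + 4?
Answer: 11214117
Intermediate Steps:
q = 10 (q = 6 + 4 = 10)
O(P, f) = f - 5*P**2*(14 + 7*P) (O(P, f) = f - 5*P*((P + 2)*(-3 + 10))*P = f - 5*P*((2 + P)*7)*P = f - 5*P*(14 + 7*P)*P = f - 5*P**2*(14 + 7*P))
49385 + O(-69, 187) = 49385 + (187 - 70*(-69)**2 - 35*(-69)**3) = 49385 + (187 - 70*4761 - 35*(-328509)) = 49385 + (187 - 333270 + 11497815) = 49385 + 11164732 = 11214117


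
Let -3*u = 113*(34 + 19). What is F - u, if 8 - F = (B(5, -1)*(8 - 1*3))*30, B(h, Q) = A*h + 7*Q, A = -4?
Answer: 18163/3 ≈ 6054.3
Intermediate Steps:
B(h, Q) = -4*h + 7*Q
u = -5989/3 (u = -113*(34 + 19)/3 = -113*53/3 = -⅓*5989 = -5989/3 ≈ -1996.3)
F = 4058 (F = 8 - (-4*5 + 7*(-1))*(8 - 1*3)*30 = 8 - (-20 - 7)*(8 - 3)*30 = 8 - (-27*5)*30 = 8 - (-135)*30 = 8 - 1*(-4050) = 8 + 4050 = 4058)
F - u = 4058 - 1*(-5989/3) = 4058 + 5989/3 = 18163/3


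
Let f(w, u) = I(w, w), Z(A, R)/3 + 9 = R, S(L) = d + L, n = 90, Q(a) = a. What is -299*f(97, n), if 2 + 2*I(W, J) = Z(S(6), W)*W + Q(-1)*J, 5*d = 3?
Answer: -7627191/2 ≈ -3.8136e+6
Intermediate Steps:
d = ⅗ (d = (⅕)*3 = ⅗ ≈ 0.60000)
S(L) = ⅗ + L
Z(A, R) = -27 + 3*R
I(W, J) = -1 - J/2 + W*(-27 + 3*W)/2 (I(W, J) = -1 + ((-27 + 3*W)*W - J)/2 = -1 + (W*(-27 + 3*W) - J)/2 = -1 + (-J + W*(-27 + 3*W))/2 = -1 + (-J/2 + W*(-27 + 3*W)/2) = -1 - J/2 + W*(-27 + 3*W)/2)
f(w, u) = -1 - w/2 + 3*w*(-9 + w)/2
-299*f(97, n) = -299*(-1 - 14*97 + (3/2)*97²) = -299*(-1 - 1358 + (3/2)*9409) = -299*(-1 - 1358 + 28227/2) = -299*25509/2 = -7627191/2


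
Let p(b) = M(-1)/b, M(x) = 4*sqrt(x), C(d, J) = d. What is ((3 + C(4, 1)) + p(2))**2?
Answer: 45 + 28*I ≈ 45.0 + 28.0*I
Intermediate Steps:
p(b) = 4*I/b (p(b) = (4*sqrt(-1))/b = (4*I)/b = 4*I/b)
((3 + C(4, 1)) + p(2))**2 = ((3 + 4) + 4*I/2)**2 = (7 + 4*I*(1/2))**2 = (7 + 2*I)**2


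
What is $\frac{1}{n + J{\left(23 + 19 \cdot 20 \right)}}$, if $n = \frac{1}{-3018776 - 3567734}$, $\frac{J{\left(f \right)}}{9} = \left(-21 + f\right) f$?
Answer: $\frac{6586510}{9125701816139} \approx 7.2175 \cdot 10^{-7}$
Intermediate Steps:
$J{\left(f \right)} = 9 f \left(-21 + f\right)$ ($J{\left(f \right)} = 9 \left(-21 + f\right) f = 9 f \left(-21 + f\right)$)
$n = - \frac{1}{6586510}$ ($n = \frac{1}{-6586510} = - \frac{1}{6586510} \approx -1.5183 \cdot 10^{-7}$)
$\frac{1}{n + J{\left(23 + 19 \cdot 20 \right)}} = \frac{1}{- \frac{1}{6586510} + 9 \left(23 + 19 \cdot 20\right) \left(-21 + \left(23 + 19 \cdot 20\right)\right)} = \frac{1}{- \frac{1}{6586510} + 9 \left(23 + 380\right) \left(-21 + \left(23 + 380\right)\right)} = \frac{1}{- \frac{1}{6586510} + 9 \cdot 403 \left(-21 + 403\right)} = \frac{1}{- \frac{1}{6586510} + 9 \cdot 403 \cdot 382} = \frac{1}{- \frac{1}{6586510} + 1385514} = \frac{1}{\frac{9125701816139}{6586510}} = \frac{6586510}{9125701816139}$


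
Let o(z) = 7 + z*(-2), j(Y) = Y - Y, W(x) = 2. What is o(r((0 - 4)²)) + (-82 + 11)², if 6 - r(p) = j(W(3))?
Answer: 5036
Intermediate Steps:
j(Y) = 0
r(p) = 6 (r(p) = 6 - 1*0 = 6 + 0 = 6)
o(z) = 7 - 2*z
o(r((0 - 4)²)) + (-82 + 11)² = (7 - 2*6) + (-82 + 11)² = (7 - 12) + (-71)² = -5 + 5041 = 5036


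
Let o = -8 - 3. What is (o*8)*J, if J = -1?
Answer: 88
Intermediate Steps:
o = -11
(o*8)*J = -11*8*(-1) = -88*(-1) = 88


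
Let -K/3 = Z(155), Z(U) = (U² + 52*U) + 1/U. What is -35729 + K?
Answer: -20457523/155 ≈ -1.3198e+5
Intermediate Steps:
Z(U) = 1/U + U² + 52*U
K = -14919528/155 (K = -3*(1 + 155²*(52 + 155))/155 = -3*(1 + 24025*207)/155 = -3*(1 + 4973175)/155 = -3*4973176/155 = -14919528/155 ≈ -96255.)
-35729 + K = -35729 - 14919528/155 = -20457523/155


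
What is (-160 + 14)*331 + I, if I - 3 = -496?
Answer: -48819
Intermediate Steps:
I = -493 (I = 3 - 496 = -493)
(-160 + 14)*331 + I = (-160 + 14)*331 - 493 = -146*331 - 493 = -48326 - 493 = -48819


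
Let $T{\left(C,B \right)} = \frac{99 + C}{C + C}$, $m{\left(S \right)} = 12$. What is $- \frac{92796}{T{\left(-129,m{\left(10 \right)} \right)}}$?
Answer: $- \frac{3990228}{5} \approx -7.9805 \cdot 10^{5}$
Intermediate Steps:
$T{\left(C,B \right)} = \frac{99 + C}{2 C}$
$- \frac{92796}{T{\left(-129,m{\left(10 \right)} \right)}} = - \frac{92796}{\frac{1}{2} \frac{1}{-129} \left(99 - 129\right)} = - \frac{92796}{\frac{1}{2} \left(- \frac{1}{129}\right) \left(-30\right)} = - \frac{92796}{\frac{5}{43}} = \left(-92796\right) \frac{43}{5} = - \frac{3990228}{5}$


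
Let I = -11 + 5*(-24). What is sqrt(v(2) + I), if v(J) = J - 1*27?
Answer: 2*I*sqrt(39) ≈ 12.49*I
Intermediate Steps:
I = -131 (I = -11 - 120 = -131)
v(J) = -27 + J (v(J) = J - 27 = -27 + J)
sqrt(v(2) + I) = sqrt((-27 + 2) - 131) = sqrt(-25 - 131) = sqrt(-156) = 2*I*sqrt(39)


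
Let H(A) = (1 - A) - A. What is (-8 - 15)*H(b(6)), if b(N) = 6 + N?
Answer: 529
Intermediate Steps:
H(A) = 1 - 2*A
(-8 - 15)*H(b(6)) = (-8 - 15)*(1 - 2*(6 + 6)) = -23*(1 - 2*12) = -23*(1 - 24) = -23*(-23) = 529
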